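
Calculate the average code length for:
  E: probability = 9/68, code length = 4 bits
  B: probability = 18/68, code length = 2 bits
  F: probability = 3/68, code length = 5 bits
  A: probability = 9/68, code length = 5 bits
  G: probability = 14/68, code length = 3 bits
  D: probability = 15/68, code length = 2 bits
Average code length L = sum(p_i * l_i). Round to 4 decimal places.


Weighted contributions p_i * l_i:
  E: (9/68) * 4 = 36/68
  B: (18/68) * 2 = 36/68
  F: (3/68) * 5 = 15/68
  A: (9/68) * 5 = 45/68
  G: (14/68) * 3 = 42/68
  D: (15/68) * 2 = 30/68
Sum = (36 + 36 + 15 + 45 + 42 + 30)/68 = 204/68

L = 204/68 = 3.0000 bits/symbol


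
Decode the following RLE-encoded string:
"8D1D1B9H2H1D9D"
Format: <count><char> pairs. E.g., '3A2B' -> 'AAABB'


Expanding each <count><char> pair:
  8D -> 'DDDDDDDD'
  1D -> 'D'
  1B -> 'B'
  9H -> 'HHHHHHHHH'
  2H -> 'HH'
  1D -> 'D'
  9D -> 'DDDDDDDDD'

Decoded = DDDDDDDDDBHHHHHHHHHHHDDDDDDDDDD


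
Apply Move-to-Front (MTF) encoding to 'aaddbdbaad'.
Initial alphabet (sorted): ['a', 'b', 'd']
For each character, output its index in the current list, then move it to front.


MTF encoding:
'a': index 0 in ['a', 'b', 'd'] -> ['a', 'b', 'd']
'a': index 0 in ['a', 'b', 'd'] -> ['a', 'b', 'd']
'd': index 2 in ['a', 'b', 'd'] -> ['d', 'a', 'b']
'd': index 0 in ['d', 'a', 'b'] -> ['d', 'a', 'b']
'b': index 2 in ['d', 'a', 'b'] -> ['b', 'd', 'a']
'd': index 1 in ['b', 'd', 'a'] -> ['d', 'b', 'a']
'b': index 1 in ['d', 'b', 'a'] -> ['b', 'd', 'a']
'a': index 2 in ['b', 'd', 'a'] -> ['a', 'b', 'd']
'a': index 0 in ['a', 'b', 'd'] -> ['a', 'b', 'd']
'd': index 2 in ['a', 'b', 'd'] -> ['d', 'a', 'b']


Output: [0, 0, 2, 0, 2, 1, 1, 2, 0, 2]


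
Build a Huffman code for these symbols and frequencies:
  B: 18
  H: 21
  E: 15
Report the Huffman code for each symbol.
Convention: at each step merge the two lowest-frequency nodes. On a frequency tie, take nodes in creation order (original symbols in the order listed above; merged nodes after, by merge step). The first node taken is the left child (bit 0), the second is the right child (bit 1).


Huffman tree construction:
Step 1: Merge E(15) + B(18) = 33
Step 2: Merge H(21) + (E+B)(33) = 54
Read each symbol's code off the tree from the root (left child = 0, right child = 1).

Codes:
  B: 11 (length 2)
  H: 0 (length 1)
  E: 10 (length 2)
Average code length: 87/54 = 1.6111 bits/symbol


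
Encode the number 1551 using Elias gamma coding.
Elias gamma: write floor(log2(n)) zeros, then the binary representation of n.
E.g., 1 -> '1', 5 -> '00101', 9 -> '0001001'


num_bits = floor(log2(1551)) + 1 = 11
leading_zeros = num_bits - 1 = 10
binary(1551) = 11000001111

Elias gamma(1551) = '0000000000' + '11000001111' = 000000000011000001111 (21 bits)


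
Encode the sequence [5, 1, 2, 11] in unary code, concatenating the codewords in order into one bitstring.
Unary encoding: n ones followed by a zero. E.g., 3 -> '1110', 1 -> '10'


Encode each number as n ones followed by a terminating 0:
  5 -> 111110 (6 bits)
  1 -> 10 (2 bits)
  2 -> 110 (3 bits)
  11 -> 111111111110 (12 bits)
Total length = 6 + 2 + 3 + 12 = 23 bits.

Unary([5, 1, 2, 11]) = 11111010110111111111110 (23 bits)


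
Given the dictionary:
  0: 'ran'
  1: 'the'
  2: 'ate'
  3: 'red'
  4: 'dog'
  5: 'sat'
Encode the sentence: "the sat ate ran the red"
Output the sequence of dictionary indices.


Look up each word in the dictionary:
  'the' -> 1
  'sat' -> 5
  'ate' -> 2
  'ran' -> 0
  'the' -> 1
  'red' -> 3

Encoded: [1, 5, 2, 0, 1, 3]


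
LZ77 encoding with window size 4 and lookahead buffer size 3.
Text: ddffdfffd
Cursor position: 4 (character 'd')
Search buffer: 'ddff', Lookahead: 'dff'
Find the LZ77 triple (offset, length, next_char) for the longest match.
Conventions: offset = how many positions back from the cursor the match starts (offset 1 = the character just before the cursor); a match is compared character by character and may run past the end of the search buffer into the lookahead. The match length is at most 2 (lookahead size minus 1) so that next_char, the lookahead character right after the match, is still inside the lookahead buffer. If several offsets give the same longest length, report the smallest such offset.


Try each offset into the search buffer:
  offset=1 (pos 3, char 'f'): match length 0
  offset=2 (pos 2, char 'f'): match length 0
  offset=3 (pos 1, char 'd'): match length 2
  offset=4 (pos 0, char 'd'): match length 1
Longest match has length 2 at offset 3.
next_char = character at position 4 + 2 = 6 -> 'f'

Best match: offset=3, length=2 (matching 'df' starting at position 1)
LZ77 triple: (3, 2, 'f')


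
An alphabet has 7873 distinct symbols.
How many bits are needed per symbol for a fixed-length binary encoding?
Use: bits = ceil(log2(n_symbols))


log2(7873) = 12.9427
Bracket: 2^12 = 4096 < 7873 <= 2^13 = 8192
So ceil(log2(7873)) = 13

bits = ceil(log2(7873)) = ceil(12.9427) = 13 bits


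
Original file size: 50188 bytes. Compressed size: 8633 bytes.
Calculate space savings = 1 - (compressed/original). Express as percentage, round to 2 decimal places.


ratio = compressed/original = 8633/50188 = 0.172013
savings = 1 - ratio = 1 - 0.172013 = 0.827987
as a percentage: 0.827987 * 100 = 82.8%

Space savings = 1 - 8633/50188 = 82.8%


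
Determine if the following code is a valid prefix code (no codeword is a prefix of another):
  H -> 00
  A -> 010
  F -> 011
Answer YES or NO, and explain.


Checking each pair (does one codeword prefix another?):
  H='00' vs A='010': no prefix
  H='00' vs F='011': no prefix
  A='010' vs H='00': no prefix
  A='010' vs F='011': no prefix
  F='011' vs H='00': no prefix
  F='011' vs A='010': no prefix
No violation found over all pairs.

YES -- this is a valid prefix code. No codeword is a prefix of any other codeword.


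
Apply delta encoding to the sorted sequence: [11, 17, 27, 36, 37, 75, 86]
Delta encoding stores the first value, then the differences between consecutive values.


First value: 11
Deltas:
  17 - 11 = 6
  27 - 17 = 10
  36 - 27 = 9
  37 - 36 = 1
  75 - 37 = 38
  86 - 75 = 11


Delta encoded: [11, 6, 10, 9, 1, 38, 11]


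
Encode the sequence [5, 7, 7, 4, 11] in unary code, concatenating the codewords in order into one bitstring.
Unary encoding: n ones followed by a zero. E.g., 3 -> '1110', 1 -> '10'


Encode each number as n ones followed by a terminating 0:
  5 -> 111110 (6 bits)
  7 -> 11111110 (8 bits)
  7 -> 11111110 (8 bits)
  4 -> 11110 (5 bits)
  11 -> 111111111110 (12 bits)
Total length = 6 + 8 + 8 + 5 + 12 = 39 bits.

Unary([5, 7, 7, 4, 11]) = 111110111111101111111011110111111111110 (39 bits)


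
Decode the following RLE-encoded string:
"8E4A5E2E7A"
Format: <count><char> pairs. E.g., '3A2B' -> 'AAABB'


Expanding each <count><char> pair:
  8E -> 'EEEEEEEE'
  4A -> 'AAAA'
  5E -> 'EEEEE'
  2E -> 'EE'
  7A -> 'AAAAAAA'

Decoded = EEEEEEEEAAAAEEEEEEEAAAAAAA


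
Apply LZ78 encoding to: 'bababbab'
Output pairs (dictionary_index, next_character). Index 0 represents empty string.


LZ78 encoding steps:
Dictionary: {0: ''}
Step 1: w='' (idx 0), next='b' -> output (0, 'b'), add 'b' as idx 1
Step 2: w='' (idx 0), next='a' -> output (0, 'a'), add 'a' as idx 2
Step 3: w='b' (idx 1), next='a' -> output (1, 'a'), add 'ba' as idx 3
Step 4: w='b' (idx 1), next='b' -> output (1, 'b'), add 'bb' as idx 4
Step 5: w='a' (idx 2), next='b' -> output (2, 'b'), add 'ab' as idx 5


Encoded: [(0, 'b'), (0, 'a'), (1, 'a'), (1, 'b'), (2, 'b')]


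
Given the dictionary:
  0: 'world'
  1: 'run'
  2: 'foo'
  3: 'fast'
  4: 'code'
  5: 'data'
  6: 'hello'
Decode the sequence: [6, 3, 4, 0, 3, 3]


Look up each index in the dictionary:
  6 -> 'hello'
  3 -> 'fast'
  4 -> 'code'
  0 -> 'world'
  3 -> 'fast'
  3 -> 'fast'

Decoded: "hello fast code world fast fast"


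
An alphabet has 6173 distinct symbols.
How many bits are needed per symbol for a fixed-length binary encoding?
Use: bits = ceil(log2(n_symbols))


log2(6173) = 12.5918
Bracket: 2^12 = 4096 < 6173 <= 2^13 = 8192
So ceil(log2(6173)) = 13

bits = ceil(log2(6173)) = ceil(12.5918) = 13 bits


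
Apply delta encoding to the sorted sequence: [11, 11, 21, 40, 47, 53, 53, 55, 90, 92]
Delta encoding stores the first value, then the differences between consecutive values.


First value: 11
Deltas:
  11 - 11 = 0
  21 - 11 = 10
  40 - 21 = 19
  47 - 40 = 7
  53 - 47 = 6
  53 - 53 = 0
  55 - 53 = 2
  90 - 55 = 35
  92 - 90 = 2


Delta encoded: [11, 0, 10, 19, 7, 6, 0, 2, 35, 2]


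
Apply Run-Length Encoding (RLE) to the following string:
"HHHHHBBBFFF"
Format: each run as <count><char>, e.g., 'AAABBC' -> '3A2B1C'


Scanning runs left to right:
  i=0: run of 'H' x 5 -> '5H'
  i=5: run of 'B' x 3 -> '3B'
  i=8: run of 'F' x 3 -> '3F'

RLE = 5H3B3F


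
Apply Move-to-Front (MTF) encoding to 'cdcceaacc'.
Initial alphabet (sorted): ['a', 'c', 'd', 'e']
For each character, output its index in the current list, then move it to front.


MTF encoding:
'c': index 1 in ['a', 'c', 'd', 'e'] -> ['c', 'a', 'd', 'e']
'd': index 2 in ['c', 'a', 'd', 'e'] -> ['d', 'c', 'a', 'e']
'c': index 1 in ['d', 'c', 'a', 'e'] -> ['c', 'd', 'a', 'e']
'c': index 0 in ['c', 'd', 'a', 'e'] -> ['c', 'd', 'a', 'e']
'e': index 3 in ['c', 'd', 'a', 'e'] -> ['e', 'c', 'd', 'a']
'a': index 3 in ['e', 'c', 'd', 'a'] -> ['a', 'e', 'c', 'd']
'a': index 0 in ['a', 'e', 'c', 'd'] -> ['a', 'e', 'c', 'd']
'c': index 2 in ['a', 'e', 'c', 'd'] -> ['c', 'a', 'e', 'd']
'c': index 0 in ['c', 'a', 'e', 'd'] -> ['c', 'a', 'e', 'd']


Output: [1, 2, 1, 0, 3, 3, 0, 2, 0]


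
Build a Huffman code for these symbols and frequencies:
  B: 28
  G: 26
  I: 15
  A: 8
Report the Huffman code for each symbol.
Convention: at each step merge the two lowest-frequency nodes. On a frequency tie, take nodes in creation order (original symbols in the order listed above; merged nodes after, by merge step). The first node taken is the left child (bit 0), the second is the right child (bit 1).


Huffman tree construction:
Step 1: Merge A(8) + I(15) = 23
Step 2: Merge (A+I)(23) + G(26) = 49
Step 3: Merge B(28) + ((A+I)+G)(49) = 77
Read each symbol's code off the tree from the root (left child = 0, right child = 1).

Codes:
  B: 0 (length 1)
  G: 11 (length 2)
  I: 101 (length 3)
  A: 100 (length 3)
Average code length: 149/77 = 1.9351 bits/symbol


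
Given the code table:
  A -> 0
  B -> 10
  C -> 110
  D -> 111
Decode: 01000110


Decoding:
0 -> A
10 -> B
0 -> A
0 -> A
110 -> C


Result: ABAAC


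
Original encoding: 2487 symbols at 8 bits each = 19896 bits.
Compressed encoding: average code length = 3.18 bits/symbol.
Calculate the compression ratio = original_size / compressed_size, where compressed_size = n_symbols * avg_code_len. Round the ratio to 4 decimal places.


original_size = n_symbols * orig_bits = 2487 * 8 = 19896 bits
compressed_size = n_symbols * avg_code_len = 2487 * 3.18 = 7908.66 bits
ratio = original_size / compressed_size = 19896 / 7908.66 = 2.5157

Compression ratio = 2.5157


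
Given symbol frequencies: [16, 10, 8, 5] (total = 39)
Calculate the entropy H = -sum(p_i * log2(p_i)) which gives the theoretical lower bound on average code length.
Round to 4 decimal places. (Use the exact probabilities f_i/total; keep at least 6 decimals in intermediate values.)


Per-symbol terms -p_i * log2(p_i) with p_i = f_i/39:
  p = 16/39 = 0.410256: log2(p) = -1.285402, -p*log2(p) = 0.527345
  p = 10/39 = 0.256410: log2(p) = -1.963474, -p*log2(p) = 0.503455
  p = 8/39 = 0.205128: log2(p) = -2.285402, -p*log2(p) = 0.468800
  p = 5/39 = 0.128205: log2(p) = -2.963474, -p*log2(p) = 0.379933
H = 0.527345 + 0.503455 + 0.468800 + 0.379933 = 1.879533

H = 1.8795 bits/symbol


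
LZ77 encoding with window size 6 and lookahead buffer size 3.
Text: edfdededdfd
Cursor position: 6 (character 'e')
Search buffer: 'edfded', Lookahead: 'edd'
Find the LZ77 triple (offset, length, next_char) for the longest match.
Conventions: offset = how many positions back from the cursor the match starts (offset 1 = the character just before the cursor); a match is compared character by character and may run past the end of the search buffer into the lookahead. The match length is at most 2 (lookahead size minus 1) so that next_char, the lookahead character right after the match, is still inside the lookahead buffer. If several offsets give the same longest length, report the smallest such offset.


Try each offset into the search buffer:
  offset=1 (pos 5, char 'd'): match length 0
  offset=2 (pos 4, char 'e'): match length 2
  offset=3 (pos 3, char 'd'): match length 0
  offset=4 (pos 2, char 'f'): match length 0
  offset=5 (pos 1, char 'd'): match length 0
  offset=6 (pos 0, char 'e'): match length 2
Longest match has length 2, found at offsets 2, 6; take the smallest, offset 2.
next_char = character at position 6 + 2 = 8 -> 'd'

Best match: offset=2, length=2 (matching 'ed' starting at position 4)
LZ77 triple: (2, 2, 'd')


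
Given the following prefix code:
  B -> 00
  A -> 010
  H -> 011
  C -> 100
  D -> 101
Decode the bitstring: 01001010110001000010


Decoding step by step:
Bits 010 -> A
Bits 010 -> A
Bits 101 -> D
Bits 100 -> C
Bits 010 -> A
Bits 00 -> B
Bits 010 -> A


Decoded message: AADCABA


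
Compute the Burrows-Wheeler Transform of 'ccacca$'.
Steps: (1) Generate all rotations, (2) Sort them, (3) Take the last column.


Rotations (sorted):
  0: $ccacca -> last char: a
  1: a$ccacc -> last char: c
  2: acca$cc -> last char: c
  3: ca$ccac -> last char: c
  4: cacca$c -> last char: c
  5: cca$cca -> last char: a
  6: ccacca$ -> last char: $


BWT = acccca$


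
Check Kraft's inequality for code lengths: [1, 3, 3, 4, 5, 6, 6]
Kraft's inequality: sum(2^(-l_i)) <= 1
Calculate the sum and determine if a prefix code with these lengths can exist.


Sum = 2^(-1) + 2^(-3) + 2^(-3) + 2^(-4) + 2^(-5) + 2^(-6) + 2^(-6)
    = 0.5 + 0.125 + 0.125 + 0.0625 + 0.03125 + 0.015625 + 0.015625
    = 56/64 = 0.875
Since 0.875 <= 1, Kraft's inequality IS satisfied.
A prefix code with these lengths CAN exist.

Kraft sum = 0.875. Satisfied.


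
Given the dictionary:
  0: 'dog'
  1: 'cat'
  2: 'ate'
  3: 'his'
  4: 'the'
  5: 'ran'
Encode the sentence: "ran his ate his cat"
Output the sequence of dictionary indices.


Look up each word in the dictionary:
  'ran' -> 5
  'his' -> 3
  'ate' -> 2
  'his' -> 3
  'cat' -> 1

Encoded: [5, 3, 2, 3, 1]


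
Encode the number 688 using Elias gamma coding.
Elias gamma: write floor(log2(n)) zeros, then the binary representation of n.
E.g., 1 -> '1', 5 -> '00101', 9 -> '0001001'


num_bits = floor(log2(688)) + 1 = 10
leading_zeros = num_bits - 1 = 9
binary(688) = 1010110000

Elias gamma(688) = '000000000' + '1010110000' = 0000000001010110000 (19 bits)


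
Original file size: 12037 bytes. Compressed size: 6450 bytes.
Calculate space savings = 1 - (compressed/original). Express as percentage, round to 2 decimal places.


ratio = compressed/original = 6450/12037 = 0.535848
savings = 1 - ratio = 1 - 0.535848 = 0.464152
as a percentage: 0.464152 * 100 = 46.42%

Space savings = 1 - 6450/12037 = 46.42%


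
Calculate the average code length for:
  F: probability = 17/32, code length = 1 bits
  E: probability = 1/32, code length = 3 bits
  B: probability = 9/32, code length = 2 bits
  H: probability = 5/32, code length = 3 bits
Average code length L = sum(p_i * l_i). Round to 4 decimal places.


Weighted contributions p_i * l_i:
  F: (17/32) * 1 = 17/32
  E: (1/32) * 3 = 3/32
  B: (9/32) * 2 = 18/32
  H: (5/32) * 3 = 15/32
Sum = (17 + 3 + 18 + 15)/32 = 53/32

L = 53/32 = 1.6563 bits/symbol


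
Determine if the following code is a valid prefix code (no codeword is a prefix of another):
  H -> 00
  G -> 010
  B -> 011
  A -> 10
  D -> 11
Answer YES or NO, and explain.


Checking each pair (does one codeword prefix another?):
  H='00' vs G='010': no prefix
  H='00' vs B='011': no prefix
  H='00' vs A='10': no prefix
  H='00' vs D='11': no prefix
  G='010' vs H='00': no prefix
  G='010' vs B='011': no prefix
  G='010' vs A='10': no prefix
  G='010' vs D='11': no prefix
  B='011' vs H='00': no prefix
  B='011' vs G='010': no prefix
  B='011' vs A='10': no prefix
  B='011' vs D='11': no prefix
  A='10' vs H='00': no prefix
  A='10' vs G='010': no prefix
  A='10' vs B='011': no prefix
  A='10' vs D='11': no prefix
  D='11' vs H='00': no prefix
  D='11' vs G='010': no prefix
  D='11' vs B='011': no prefix
  D='11' vs A='10': no prefix
No violation found over all pairs.

YES -- this is a valid prefix code. No codeword is a prefix of any other codeword.


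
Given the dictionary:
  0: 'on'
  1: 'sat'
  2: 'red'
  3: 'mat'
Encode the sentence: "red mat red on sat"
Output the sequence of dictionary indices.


Look up each word in the dictionary:
  'red' -> 2
  'mat' -> 3
  'red' -> 2
  'on' -> 0
  'sat' -> 1

Encoded: [2, 3, 2, 0, 1]


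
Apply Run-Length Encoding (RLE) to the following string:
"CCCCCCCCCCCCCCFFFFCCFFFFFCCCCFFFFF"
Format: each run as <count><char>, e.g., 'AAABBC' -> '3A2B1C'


Scanning runs left to right:
  i=0: run of 'C' x 14 -> '14C'
  i=14: run of 'F' x 4 -> '4F'
  i=18: run of 'C' x 2 -> '2C'
  i=20: run of 'F' x 5 -> '5F'
  i=25: run of 'C' x 4 -> '4C'
  i=29: run of 'F' x 5 -> '5F'

RLE = 14C4F2C5F4C5F


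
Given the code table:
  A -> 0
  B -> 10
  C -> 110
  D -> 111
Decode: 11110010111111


Decoding:
111 -> D
10 -> B
0 -> A
10 -> B
111 -> D
111 -> D


Result: DBABDD


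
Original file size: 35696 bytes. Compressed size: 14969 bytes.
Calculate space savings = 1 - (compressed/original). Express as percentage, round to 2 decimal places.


ratio = compressed/original = 14969/35696 = 0.419347
savings = 1 - ratio = 1 - 0.419347 = 0.580653
as a percentage: 0.580653 * 100 = 58.07%

Space savings = 1 - 14969/35696 = 58.07%


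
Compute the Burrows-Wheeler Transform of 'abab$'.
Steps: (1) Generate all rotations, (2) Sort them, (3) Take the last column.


Rotations (sorted):
  0: $abab -> last char: b
  1: ab$ab -> last char: b
  2: abab$ -> last char: $
  3: b$aba -> last char: a
  4: bab$a -> last char: a


BWT = bb$aa


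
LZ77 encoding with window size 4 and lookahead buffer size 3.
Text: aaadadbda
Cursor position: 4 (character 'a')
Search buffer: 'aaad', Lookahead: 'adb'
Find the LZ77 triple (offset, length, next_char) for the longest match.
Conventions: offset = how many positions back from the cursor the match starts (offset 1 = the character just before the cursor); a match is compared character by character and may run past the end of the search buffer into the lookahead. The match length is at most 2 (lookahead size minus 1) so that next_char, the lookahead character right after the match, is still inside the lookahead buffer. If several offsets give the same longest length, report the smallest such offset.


Try each offset into the search buffer:
  offset=1 (pos 3, char 'd'): match length 0
  offset=2 (pos 2, char 'a'): match length 2
  offset=3 (pos 1, char 'a'): match length 1
  offset=4 (pos 0, char 'a'): match length 1
Longest match has length 2 at offset 2.
next_char = character at position 4 + 2 = 6 -> 'b'

Best match: offset=2, length=2 (matching 'ad' starting at position 2)
LZ77 triple: (2, 2, 'b')


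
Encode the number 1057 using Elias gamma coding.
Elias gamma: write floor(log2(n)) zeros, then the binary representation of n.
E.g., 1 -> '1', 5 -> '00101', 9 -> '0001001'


num_bits = floor(log2(1057)) + 1 = 11
leading_zeros = num_bits - 1 = 10
binary(1057) = 10000100001

Elias gamma(1057) = '0000000000' + '10000100001' = 000000000010000100001 (21 bits)


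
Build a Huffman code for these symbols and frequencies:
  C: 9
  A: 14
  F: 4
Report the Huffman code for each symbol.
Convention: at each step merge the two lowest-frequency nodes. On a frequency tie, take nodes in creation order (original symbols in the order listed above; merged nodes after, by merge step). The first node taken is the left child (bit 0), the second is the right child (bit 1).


Huffman tree construction:
Step 1: Merge F(4) + C(9) = 13
Step 2: Merge (F+C)(13) + A(14) = 27
Read each symbol's code off the tree from the root (left child = 0, right child = 1).

Codes:
  C: 01 (length 2)
  A: 1 (length 1)
  F: 00 (length 2)
Average code length: 40/27 = 1.4815 bits/symbol


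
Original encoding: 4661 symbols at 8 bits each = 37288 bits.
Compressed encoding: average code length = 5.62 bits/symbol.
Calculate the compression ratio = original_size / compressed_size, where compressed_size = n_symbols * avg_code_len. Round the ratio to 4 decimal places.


original_size = n_symbols * orig_bits = 4661 * 8 = 37288 bits
compressed_size = n_symbols * avg_code_len = 4661 * 5.62 = 26194.82 bits
ratio = original_size / compressed_size = 37288 / 26194.82 = 1.4235

Compression ratio = 1.4235


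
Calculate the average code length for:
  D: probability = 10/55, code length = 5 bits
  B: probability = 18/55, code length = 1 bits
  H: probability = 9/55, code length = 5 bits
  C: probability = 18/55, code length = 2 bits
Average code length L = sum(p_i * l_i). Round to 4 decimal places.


Weighted contributions p_i * l_i:
  D: (10/55) * 5 = 50/55
  B: (18/55) * 1 = 18/55
  H: (9/55) * 5 = 45/55
  C: (18/55) * 2 = 36/55
Sum = (50 + 18 + 45 + 36)/55 = 149/55

L = 149/55 = 2.7091 bits/symbol


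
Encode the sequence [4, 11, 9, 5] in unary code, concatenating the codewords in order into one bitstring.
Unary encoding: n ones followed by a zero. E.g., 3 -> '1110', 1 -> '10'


Encode each number as n ones followed by a terminating 0:
  4 -> 11110 (5 bits)
  11 -> 111111111110 (12 bits)
  9 -> 1111111110 (10 bits)
  5 -> 111110 (6 bits)
Total length = 5 + 12 + 10 + 6 = 33 bits.

Unary([4, 11, 9, 5]) = 111101111111111101111111110111110 (33 bits)


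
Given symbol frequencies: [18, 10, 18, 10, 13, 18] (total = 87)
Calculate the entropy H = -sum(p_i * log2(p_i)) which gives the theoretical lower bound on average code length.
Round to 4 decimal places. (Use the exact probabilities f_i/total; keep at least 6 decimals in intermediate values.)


Per-symbol terms -p_i * log2(p_i) with p_i = f_i/87:
  p = 18/87 = 0.206897: log2(p) = -2.273018, -p*log2(p) = 0.470280
  p = 10/87 = 0.114943: log2(p) = -3.121015, -p*log2(p) = 0.358737
  p = 18/87 = 0.206897: log2(p) = -2.273018, -p*log2(p) = 0.470280
  p = 10/87 = 0.114943: log2(p) = -3.121015, -p*log2(p) = 0.358737
  p = 13/87 = 0.149425: log2(p) = -2.742504, -p*log2(p) = 0.409799
  p = 18/87 = 0.206897: log2(p) = -2.273018, -p*log2(p) = 0.470280
H = 0.470280 + 0.358737 + 0.470280 + 0.358737 + 0.409799 + 0.470280 = 2.538113

H = 2.5381 bits/symbol


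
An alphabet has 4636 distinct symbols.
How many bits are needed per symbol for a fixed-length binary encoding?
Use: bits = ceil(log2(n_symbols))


log2(4636) = 12.1787
Bracket: 2^12 = 4096 < 4636 <= 2^13 = 8192
So ceil(log2(4636)) = 13

bits = ceil(log2(4636)) = ceil(12.1787) = 13 bits


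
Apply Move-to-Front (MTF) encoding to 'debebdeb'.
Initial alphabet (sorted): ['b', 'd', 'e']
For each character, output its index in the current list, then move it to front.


MTF encoding:
'd': index 1 in ['b', 'd', 'e'] -> ['d', 'b', 'e']
'e': index 2 in ['d', 'b', 'e'] -> ['e', 'd', 'b']
'b': index 2 in ['e', 'd', 'b'] -> ['b', 'e', 'd']
'e': index 1 in ['b', 'e', 'd'] -> ['e', 'b', 'd']
'b': index 1 in ['e', 'b', 'd'] -> ['b', 'e', 'd']
'd': index 2 in ['b', 'e', 'd'] -> ['d', 'b', 'e']
'e': index 2 in ['d', 'b', 'e'] -> ['e', 'd', 'b']
'b': index 2 in ['e', 'd', 'b'] -> ['b', 'e', 'd']


Output: [1, 2, 2, 1, 1, 2, 2, 2]


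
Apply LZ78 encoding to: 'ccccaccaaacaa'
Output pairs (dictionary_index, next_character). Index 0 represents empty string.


LZ78 encoding steps:
Dictionary: {0: ''}
Step 1: w='' (idx 0), next='c' -> output (0, 'c'), add 'c' as idx 1
Step 2: w='c' (idx 1), next='c' -> output (1, 'c'), add 'cc' as idx 2
Step 3: w='c' (idx 1), next='a' -> output (1, 'a'), add 'ca' as idx 3
Step 4: w='cc' (idx 2), next='a' -> output (2, 'a'), add 'cca' as idx 4
Step 5: w='' (idx 0), next='a' -> output (0, 'a'), add 'a' as idx 5
Step 6: w='a' (idx 5), next='c' -> output (5, 'c'), add 'ac' as idx 6
Step 7: w='a' (idx 5), next='a' -> output (5, 'a'), add 'aa' as idx 7


Encoded: [(0, 'c'), (1, 'c'), (1, 'a'), (2, 'a'), (0, 'a'), (5, 'c'), (5, 'a')]


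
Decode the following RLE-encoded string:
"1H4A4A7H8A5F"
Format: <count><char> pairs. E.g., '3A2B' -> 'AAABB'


Expanding each <count><char> pair:
  1H -> 'H'
  4A -> 'AAAA'
  4A -> 'AAAA'
  7H -> 'HHHHHHH'
  8A -> 'AAAAAAAA'
  5F -> 'FFFFF'

Decoded = HAAAAAAAAHHHHHHHAAAAAAAAFFFFF


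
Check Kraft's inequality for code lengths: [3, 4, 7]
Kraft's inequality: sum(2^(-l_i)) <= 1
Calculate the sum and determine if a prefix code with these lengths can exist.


Sum = 2^(-3) + 2^(-4) + 2^(-7)
    = 0.125 + 0.0625 + 0.0078125
    = 25/128 = 0.1953125
Since 0.1953125 <= 1, Kraft's inequality IS satisfied.
A prefix code with these lengths CAN exist.

Kraft sum = 0.1953125. Satisfied.


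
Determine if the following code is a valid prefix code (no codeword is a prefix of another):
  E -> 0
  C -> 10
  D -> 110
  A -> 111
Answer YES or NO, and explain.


Checking each pair (does one codeword prefix another?):
  E='0' vs C='10': no prefix
  E='0' vs D='110': no prefix
  E='0' vs A='111': no prefix
  C='10' vs E='0': no prefix
  C='10' vs D='110': no prefix
  C='10' vs A='111': no prefix
  D='110' vs E='0': no prefix
  D='110' vs C='10': no prefix
  D='110' vs A='111': no prefix
  A='111' vs E='0': no prefix
  A='111' vs C='10': no prefix
  A='111' vs D='110': no prefix
No violation found over all pairs.

YES -- this is a valid prefix code. No codeword is a prefix of any other codeword.


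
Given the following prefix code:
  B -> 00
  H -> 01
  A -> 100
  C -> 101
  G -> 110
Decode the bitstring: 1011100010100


Decoding step by step:
Bits 101 -> C
Bits 110 -> G
Bits 00 -> B
Bits 101 -> C
Bits 00 -> B


Decoded message: CGBCB


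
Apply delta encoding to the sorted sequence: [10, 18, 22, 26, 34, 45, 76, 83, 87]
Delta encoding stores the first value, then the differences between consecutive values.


First value: 10
Deltas:
  18 - 10 = 8
  22 - 18 = 4
  26 - 22 = 4
  34 - 26 = 8
  45 - 34 = 11
  76 - 45 = 31
  83 - 76 = 7
  87 - 83 = 4


Delta encoded: [10, 8, 4, 4, 8, 11, 31, 7, 4]


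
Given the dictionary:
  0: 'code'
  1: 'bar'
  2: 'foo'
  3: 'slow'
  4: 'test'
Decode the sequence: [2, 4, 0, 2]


Look up each index in the dictionary:
  2 -> 'foo'
  4 -> 'test'
  0 -> 'code'
  2 -> 'foo'

Decoded: "foo test code foo"


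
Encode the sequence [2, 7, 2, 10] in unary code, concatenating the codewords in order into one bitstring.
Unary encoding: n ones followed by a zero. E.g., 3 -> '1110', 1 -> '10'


Encode each number as n ones followed by a terminating 0:
  2 -> 110 (3 bits)
  7 -> 11111110 (8 bits)
  2 -> 110 (3 bits)
  10 -> 11111111110 (11 bits)
Total length = 3 + 8 + 3 + 11 = 25 bits.

Unary([2, 7, 2, 10]) = 1101111111011011111111110 (25 bits)


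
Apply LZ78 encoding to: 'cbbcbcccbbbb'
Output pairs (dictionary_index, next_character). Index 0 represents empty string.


LZ78 encoding steps:
Dictionary: {0: ''}
Step 1: w='' (idx 0), next='c' -> output (0, 'c'), add 'c' as idx 1
Step 2: w='' (idx 0), next='b' -> output (0, 'b'), add 'b' as idx 2
Step 3: w='b' (idx 2), next='c' -> output (2, 'c'), add 'bc' as idx 3
Step 4: w='bc' (idx 3), next='c' -> output (3, 'c'), add 'bcc' as idx 4
Step 5: w='c' (idx 1), next='b' -> output (1, 'b'), add 'cb' as idx 5
Step 6: w='b' (idx 2), next='b' -> output (2, 'b'), add 'bb' as idx 6
Step 7: w='b' (idx 2), end of input -> output (2, '')


Encoded: [(0, 'c'), (0, 'b'), (2, 'c'), (3, 'c'), (1, 'b'), (2, 'b'), (2, '')]


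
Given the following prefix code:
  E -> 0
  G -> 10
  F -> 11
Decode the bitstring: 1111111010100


Decoding step by step:
Bits 11 -> F
Bits 11 -> F
Bits 11 -> F
Bits 10 -> G
Bits 10 -> G
Bits 10 -> G
Bits 0 -> E


Decoded message: FFFGGGE


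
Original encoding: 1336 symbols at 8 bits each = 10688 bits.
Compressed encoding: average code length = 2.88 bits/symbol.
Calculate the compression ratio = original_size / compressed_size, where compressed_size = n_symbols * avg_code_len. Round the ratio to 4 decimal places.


original_size = n_symbols * orig_bits = 1336 * 8 = 10688 bits
compressed_size = n_symbols * avg_code_len = 1336 * 2.88 = 3847.68 bits
ratio = original_size / compressed_size = 10688 / 3847.68 = 2.7778

Compression ratio = 2.7778


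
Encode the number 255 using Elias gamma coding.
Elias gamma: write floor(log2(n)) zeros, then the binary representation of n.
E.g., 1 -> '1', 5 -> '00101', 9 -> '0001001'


num_bits = floor(log2(255)) + 1 = 8
leading_zeros = num_bits - 1 = 7
binary(255) = 11111111

Elias gamma(255) = '0000000' + '11111111' = 000000011111111 (15 bits)


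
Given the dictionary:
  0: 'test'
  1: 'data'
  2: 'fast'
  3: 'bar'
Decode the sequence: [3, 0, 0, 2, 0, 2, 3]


Look up each index in the dictionary:
  3 -> 'bar'
  0 -> 'test'
  0 -> 'test'
  2 -> 'fast'
  0 -> 'test'
  2 -> 'fast'
  3 -> 'bar'

Decoded: "bar test test fast test fast bar"


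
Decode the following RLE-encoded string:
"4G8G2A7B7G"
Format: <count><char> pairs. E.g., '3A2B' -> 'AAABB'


Expanding each <count><char> pair:
  4G -> 'GGGG'
  8G -> 'GGGGGGGG'
  2A -> 'AA'
  7B -> 'BBBBBBB'
  7G -> 'GGGGGGG'

Decoded = GGGGGGGGGGGGAABBBBBBBGGGGGGG


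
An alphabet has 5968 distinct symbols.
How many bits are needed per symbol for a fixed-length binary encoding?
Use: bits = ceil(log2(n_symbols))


log2(5968) = 12.543
Bracket: 2^12 = 4096 < 5968 <= 2^13 = 8192
So ceil(log2(5968)) = 13

bits = ceil(log2(5968)) = ceil(12.543) = 13 bits


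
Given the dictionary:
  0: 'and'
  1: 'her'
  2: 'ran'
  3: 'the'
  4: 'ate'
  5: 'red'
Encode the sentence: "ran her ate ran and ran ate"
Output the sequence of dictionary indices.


Look up each word in the dictionary:
  'ran' -> 2
  'her' -> 1
  'ate' -> 4
  'ran' -> 2
  'and' -> 0
  'ran' -> 2
  'ate' -> 4

Encoded: [2, 1, 4, 2, 0, 2, 4]


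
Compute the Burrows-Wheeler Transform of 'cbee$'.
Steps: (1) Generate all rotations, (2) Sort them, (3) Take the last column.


Rotations (sorted):
  0: $cbee -> last char: e
  1: bee$c -> last char: c
  2: cbee$ -> last char: $
  3: e$cbe -> last char: e
  4: ee$cb -> last char: b


BWT = ec$eb


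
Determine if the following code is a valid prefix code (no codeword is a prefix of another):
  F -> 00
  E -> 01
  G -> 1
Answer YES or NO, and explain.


Checking each pair (does one codeword prefix another?):
  F='00' vs E='01': no prefix
  F='00' vs G='1': no prefix
  E='01' vs F='00': no prefix
  E='01' vs G='1': no prefix
  G='1' vs F='00': no prefix
  G='1' vs E='01': no prefix
No violation found over all pairs.

YES -- this is a valid prefix code. No codeword is a prefix of any other codeword.


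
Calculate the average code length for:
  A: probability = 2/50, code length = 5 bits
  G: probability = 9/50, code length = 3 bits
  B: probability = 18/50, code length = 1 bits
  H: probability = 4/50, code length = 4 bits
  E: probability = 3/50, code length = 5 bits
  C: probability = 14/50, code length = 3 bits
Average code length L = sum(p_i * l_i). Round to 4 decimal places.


Weighted contributions p_i * l_i:
  A: (2/50) * 5 = 10/50
  G: (9/50) * 3 = 27/50
  B: (18/50) * 1 = 18/50
  H: (4/50) * 4 = 16/50
  E: (3/50) * 5 = 15/50
  C: (14/50) * 3 = 42/50
Sum = (10 + 27 + 18 + 16 + 15 + 42)/50 = 128/50

L = 128/50 = 2.5600 bits/symbol


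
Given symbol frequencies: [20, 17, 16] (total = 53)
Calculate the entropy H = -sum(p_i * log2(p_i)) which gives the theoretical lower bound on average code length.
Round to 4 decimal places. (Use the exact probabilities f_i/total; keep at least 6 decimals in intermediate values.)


Per-symbol terms -p_i * log2(p_i) with p_i = f_i/53:
  p = 20/53 = 0.377358: log2(p) = -1.405992, -p*log2(p) = 0.530563
  p = 17/53 = 0.320755: log2(p) = -1.640458, -p*log2(p) = 0.526185
  p = 16/53 = 0.301887: log2(p) = -1.727920, -p*log2(p) = 0.521636
H = 0.530563 + 0.526185 + 0.521636 = 1.578384

H = 1.5784 bits/symbol


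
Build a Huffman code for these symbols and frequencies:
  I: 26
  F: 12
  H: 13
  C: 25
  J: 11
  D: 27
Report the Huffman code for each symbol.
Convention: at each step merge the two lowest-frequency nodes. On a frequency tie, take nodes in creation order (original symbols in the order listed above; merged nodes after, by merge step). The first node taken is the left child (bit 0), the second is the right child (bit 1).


Huffman tree construction:
Step 1: Merge J(11) + F(12) = 23
Step 2: Merge H(13) + (J+F)(23) = 36
Step 3: Merge C(25) + I(26) = 51
Step 4: Merge D(27) + (H+(J+F))(36) = 63
Step 5: Merge (C+I)(51) + (D+(H+(J+F)))(63) = 114
Read each symbol's code off the tree from the root (left child = 0, right child = 1).

Codes:
  I: 01 (length 2)
  F: 1111 (length 4)
  H: 110 (length 3)
  C: 00 (length 2)
  J: 1110 (length 4)
  D: 10 (length 2)
Average code length: 287/114 = 2.5175 bits/symbol


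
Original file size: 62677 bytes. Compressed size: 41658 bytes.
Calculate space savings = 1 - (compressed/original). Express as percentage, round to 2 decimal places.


ratio = compressed/original = 41658/62677 = 0.664646
savings = 1 - ratio = 1 - 0.664646 = 0.335354
as a percentage: 0.335354 * 100 = 33.54%

Space savings = 1 - 41658/62677 = 33.54%


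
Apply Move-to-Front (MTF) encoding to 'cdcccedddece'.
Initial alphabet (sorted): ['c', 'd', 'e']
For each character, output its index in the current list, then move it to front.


MTF encoding:
'c': index 0 in ['c', 'd', 'e'] -> ['c', 'd', 'e']
'd': index 1 in ['c', 'd', 'e'] -> ['d', 'c', 'e']
'c': index 1 in ['d', 'c', 'e'] -> ['c', 'd', 'e']
'c': index 0 in ['c', 'd', 'e'] -> ['c', 'd', 'e']
'c': index 0 in ['c', 'd', 'e'] -> ['c', 'd', 'e']
'e': index 2 in ['c', 'd', 'e'] -> ['e', 'c', 'd']
'd': index 2 in ['e', 'c', 'd'] -> ['d', 'e', 'c']
'd': index 0 in ['d', 'e', 'c'] -> ['d', 'e', 'c']
'd': index 0 in ['d', 'e', 'c'] -> ['d', 'e', 'c']
'e': index 1 in ['d', 'e', 'c'] -> ['e', 'd', 'c']
'c': index 2 in ['e', 'd', 'c'] -> ['c', 'e', 'd']
'e': index 1 in ['c', 'e', 'd'] -> ['e', 'c', 'd']


Output: [0, 1, 1, 0, 0, 2, 2, 0, 0, 1, 2, 1]


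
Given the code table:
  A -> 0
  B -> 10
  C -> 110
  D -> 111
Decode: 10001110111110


Decoding:
10 -> B
0 -> A
0 -> A
111 -> D
0 -> A
111 -> D
110 -> C


Result: BAADADC


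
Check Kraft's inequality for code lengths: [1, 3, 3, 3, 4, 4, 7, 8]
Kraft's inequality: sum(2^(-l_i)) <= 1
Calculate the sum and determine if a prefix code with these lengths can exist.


Sum = 2^(-1) + 2^(-3) + 2^(-3) + 2^(-3) + 2^(-4) + 2^(-4) + 2^(-7) + 2^(-8)
    = 0.5 + 0.125 + 0.125 + 0.125 + 0.0625 + 0.0625 + 0.0078125 + 0.00390625
    = 259/256 = 1.01171875
Since 1.01171875 > 1, Kraft's inequality is NOT satisfied.
A prefix code with these lengths CANNOT exist.

Kraft sum = 1.01171875. Not satisfied.


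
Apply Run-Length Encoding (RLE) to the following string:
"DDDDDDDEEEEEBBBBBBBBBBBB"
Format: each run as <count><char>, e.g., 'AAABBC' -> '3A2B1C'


Scanning runs left to right:
  i=0: run of 'D' x 7 -> '7D'
  i=7: run of 'E' x 5 -> '5E'
  i=12: run of 'B' x 12 -> '12B'

RLE = 7D5E12B


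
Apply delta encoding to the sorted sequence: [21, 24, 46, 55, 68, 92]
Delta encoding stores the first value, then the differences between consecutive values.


First value: 21
Deltas:
  24 - 21 = 3
  46 - 24 = 22
  55 - 46 = 9
  68 - 55 = 13
  92 - 68 = 24


Delta encoded: [21, 3, 22, 9, 13, 24]


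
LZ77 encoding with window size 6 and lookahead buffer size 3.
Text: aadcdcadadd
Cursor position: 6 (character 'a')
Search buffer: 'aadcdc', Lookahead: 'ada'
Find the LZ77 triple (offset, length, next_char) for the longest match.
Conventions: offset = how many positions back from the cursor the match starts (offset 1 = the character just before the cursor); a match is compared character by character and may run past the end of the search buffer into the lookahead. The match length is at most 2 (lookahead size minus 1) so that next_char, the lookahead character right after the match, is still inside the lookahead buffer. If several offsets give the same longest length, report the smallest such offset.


Try each offset into the search buffer:
  offset=1 (pos 5, char 'c'): match length 0
  offset=2 (pos 4, char 'd'): match length 0
  offset=3 (pos 3, char 'c'): match length 0
  offset=4 (pos 2, char 'd'): match length 0
  offset=5 (pos 1, char 'a'): match length 2
  offset=6 (pos 0, char 'a'): match length 1
Longest match has length 2 at offset 5.
next_char = character at position 6 + 2 = 8 -> 'a'

Best match: offset=5, length=2 (matching 'ad' starting at position 1)
LZ77 triple: (5, 2, 'a')


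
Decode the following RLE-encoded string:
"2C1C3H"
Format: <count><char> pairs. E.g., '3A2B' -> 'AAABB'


Expanding each <count><char> pair:
  2C -> 'CC'
  1C -> 'C'
  3H -> 'HHH'

Decoded = CCCHHH


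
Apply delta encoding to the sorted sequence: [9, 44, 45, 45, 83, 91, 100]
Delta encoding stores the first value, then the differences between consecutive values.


First value: 9
Deltas:
  44 - 9 = 35
  45 - 44 = 1
  45 - 45 = 0
  83 - 45 = 38
  91 - 83 = 8
  100 - 91 = 9


Delta encoded: [9, 35, 1, 0, 38, 8, 9]


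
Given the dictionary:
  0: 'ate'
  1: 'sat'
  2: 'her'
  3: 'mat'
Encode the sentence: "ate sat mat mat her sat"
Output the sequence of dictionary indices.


Look up each word in the dictionary:
  'ate' -> 0
  'sat' -> 1
  'mat' -> 3
  'mat' -> 3
  'her' -> 2
  'sat' -> 1

Encoded: [0, 1, 3, 3, 2, 1]


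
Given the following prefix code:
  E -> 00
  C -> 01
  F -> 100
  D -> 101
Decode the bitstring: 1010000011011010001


Decoding step by step:
Bits 101 -> D
Bits 00 -> E
Bits 00 -> E
Bits 01 -> C
Bits 101 -> D
Bits 101 -> D
Bits 00 -> E
Bits 01 -> C


Decoded message: DEECDDEC


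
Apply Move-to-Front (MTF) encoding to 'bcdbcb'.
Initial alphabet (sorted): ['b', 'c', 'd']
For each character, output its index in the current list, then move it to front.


MTF encoding:
'b': index 0 in ['b', 'c', 'd'] -> ['b', 'c', 'd']
'c': index 1 in ['b', 'c', 'd'] -> ['c', 'b', 'd']
'd': index 2 in ['c', 'b', 'd'] -> ['d', 'c', 'b']
'b': index 2 in ['d', 'c', 'b'] -> ['b', 'd', 'c']
'c': index 2 in ['b', 'd', 'c'] -> ['c', 'b', 'd']
'b': index 1 in ['c', 'b', 'd'] -> ['b', 'c', 'd']


Output: [0, 1, 2, 2, 2, 1]


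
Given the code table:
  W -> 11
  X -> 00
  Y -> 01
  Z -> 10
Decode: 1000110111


Decoding:
10 -> Z
00 -> X
11 -> W
01 -> Y
11 -> W


Result: ZXWYW


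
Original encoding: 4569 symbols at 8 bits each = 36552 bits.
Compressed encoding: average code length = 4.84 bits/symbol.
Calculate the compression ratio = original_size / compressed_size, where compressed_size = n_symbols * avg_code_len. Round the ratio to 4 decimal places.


original_size = n_symbols * orig_bits = 4569 * 8 = 36552 bits
compressed_size = n_symbols * avg_code_len = 4569 * 4.84 = 22113.96 bits
ratio = original_size / compressed_size = 36552 / 22113.96 = 1.6529

Compression ratio = 1.6529


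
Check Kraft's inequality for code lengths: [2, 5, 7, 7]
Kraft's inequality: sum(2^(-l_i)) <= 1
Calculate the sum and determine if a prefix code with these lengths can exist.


Sum = 2^(-2) + 2^(-5) + 2^(-7) + 2^(-7)
    = 0.25 + 0.03125 + 0.0078125 + 0.0078125
    = 38/128 = 0.296875
Since 0.296875 <= 1, Kraft's inequality IS satisfied.
A prefix code with these lengths CAN exist.

Kraft sum = 0.296875. Satisfied.


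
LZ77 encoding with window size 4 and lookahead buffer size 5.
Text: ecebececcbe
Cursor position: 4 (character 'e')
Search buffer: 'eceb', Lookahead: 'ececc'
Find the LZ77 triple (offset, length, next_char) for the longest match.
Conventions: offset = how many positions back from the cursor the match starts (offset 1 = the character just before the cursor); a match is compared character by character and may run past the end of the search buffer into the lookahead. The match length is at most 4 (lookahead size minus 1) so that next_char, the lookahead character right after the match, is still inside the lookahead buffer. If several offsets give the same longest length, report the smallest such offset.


Try each offset into the search buffer:
  offset=1 (pos 3, char 'b'): match length 0
  offset=2 (pos 2, char 'e'): match length 1
  offset=3 (pos 1, char 'c'): match length 0
  offset=4 (pos 0, char 'e'): match length 3
Longest match has length 3 at offset 4.
next_char = character at position 4 + 3 = 7 -> 'c'

Best match: offset=4, length=3 (matching 'ece' starting at position 0)
LZ77 triple: (4, 3, 'c')
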